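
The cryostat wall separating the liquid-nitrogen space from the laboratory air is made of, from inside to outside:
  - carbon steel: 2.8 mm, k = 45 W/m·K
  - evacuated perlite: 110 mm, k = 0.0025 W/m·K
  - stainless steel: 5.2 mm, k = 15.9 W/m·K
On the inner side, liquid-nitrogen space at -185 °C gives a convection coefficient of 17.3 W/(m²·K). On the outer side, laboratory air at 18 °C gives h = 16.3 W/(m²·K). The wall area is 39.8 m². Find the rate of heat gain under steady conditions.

Using the resistance-network approach (series):
R_inner film = 1/(h_i·A) = 1/(17.3×39.8) = 0.001452 K/W
R_carbon steel = L/(kA) = 0.0028/(45×39.8) = 1.563×10^-6 K/W
R_evacuated perlite = L/(kA) = 0.11/(0.0025×39.8) = 1.106 K/W
R_stainless steel = L/(kA) = 0.0052/(15.9×39.8) = 8.217×10^-6 K/W
R_outer film = 1/(h_o·A) = 1/(16.3×39.8) = 0.001541 K/W
R_total = 1.109 K/W
Q = ΔT / R_total = 203 / 1.109

Q ≈ 183 W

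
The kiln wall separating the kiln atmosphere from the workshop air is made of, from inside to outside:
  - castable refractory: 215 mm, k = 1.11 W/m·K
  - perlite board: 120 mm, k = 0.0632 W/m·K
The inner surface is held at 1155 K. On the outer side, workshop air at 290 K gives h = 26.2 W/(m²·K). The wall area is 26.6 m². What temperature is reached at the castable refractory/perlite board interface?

T ≈ 1080 K

Model the wall as resistances in series:
R_castable refractory = L/(kA) = 0.215/(1.11×26.6) = 0.007282 K/W
R_perlite board = L/(kA) = 0.12/(0.0632×26.6) = 0.07138 K/W
R_outer film = 1/(h_o·A) = 1/(26.2×26.6) = 0.001435 K/W
R_total = 0.0801 K/W;  Q = ΔT/R_total = 865/0.0801 = 10800 W
T_interface = T_inner − Q·ΣR(inner→interface) = 1155 − 10800×0.007282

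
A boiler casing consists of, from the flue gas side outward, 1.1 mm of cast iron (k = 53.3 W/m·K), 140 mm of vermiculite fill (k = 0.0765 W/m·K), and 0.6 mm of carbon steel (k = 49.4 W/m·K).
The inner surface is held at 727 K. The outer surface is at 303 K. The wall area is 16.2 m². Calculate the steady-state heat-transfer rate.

Using the resistance-network approach (series):
R_cast iron = L/(kA) = 0.0011/(53.3×16.2) = 1.274×10^-6 K/W
R_vermiculite fill = L/(kA) = 0.14/(0.0765×16.2) = 0.113 K/W
R_carbon steel = L/(kA) = 0.0006/(49.4×16.2) = 7.497×10^-7 K/W
R_total = 0.113 K/W
Q = ΔT / R_total = 424 / 0.113

Q ≈ 3750 W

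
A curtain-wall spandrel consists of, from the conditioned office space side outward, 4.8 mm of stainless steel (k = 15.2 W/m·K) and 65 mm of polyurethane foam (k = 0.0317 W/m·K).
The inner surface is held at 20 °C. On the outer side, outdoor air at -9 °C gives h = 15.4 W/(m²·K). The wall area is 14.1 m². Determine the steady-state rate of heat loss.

Q ≈ 193 W

Model the wall as resistances in series:
R_stainless steel = L/(kA) = 0.0048/(15.2×14.1) = 2.24×10^-5 K/W
R_polyurethane foam = L/(kA) = 0.065/(0.0317×14.1) = 0.1454 K/W
R_outer film = 1/(h_o·A) = 1/(15.4×14.1) = 0.004605 K/W
R_total = 0.1501 K/W
Q = ΔT / R_total = 29 / 0.1501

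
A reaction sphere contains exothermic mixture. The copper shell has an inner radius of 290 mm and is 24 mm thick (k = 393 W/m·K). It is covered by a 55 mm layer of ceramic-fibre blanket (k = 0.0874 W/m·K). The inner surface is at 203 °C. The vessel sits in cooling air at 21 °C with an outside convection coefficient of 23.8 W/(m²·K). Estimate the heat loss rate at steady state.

Q ≈ 398 W

Each spherical layer contributes R = (1/r_i − 1/r_o)/(4πk):
R_copper shell = (1/0.29 − 1/0.314)/(4π×393) = 5.337×10^-5 K/W
R_ceramic-fibre blanket = (1/0.314 − 1/0.369)/(4π×0.0874) = 0.4322 K/W
R_outer film = 1/(h·4πr_o²) = 1/(23.8×4π×0.369²) = 0.02456 K/W
R_total = 0.4568 K/W
Q = ΔT/R_total = 182/0.4568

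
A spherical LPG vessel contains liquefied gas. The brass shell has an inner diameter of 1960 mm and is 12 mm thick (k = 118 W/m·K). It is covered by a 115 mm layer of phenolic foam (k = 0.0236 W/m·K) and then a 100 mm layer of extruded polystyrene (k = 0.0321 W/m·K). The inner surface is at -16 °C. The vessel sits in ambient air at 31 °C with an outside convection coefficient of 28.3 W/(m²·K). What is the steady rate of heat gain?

Q ≈ 86.9 W

For a spherical shell R = (1/r₁ − 1/r₂)/(4πk); film R = 1/(h·4πr²). In series:
R_brass shell = (1/0.98 − 1/0.992)/(4π×118) = 8.324×10^-6 K/W
R_phenolic foam = (1/0.992 − 1/1.107)/(4π×0.0236) = 0.3531 K/W
R_extruded polystyrene = (1/1.107 − 1/1.207)/(4π×0.0321) = 0.1855 K/W
R_outer film = 1/(h·4πr_o²) = 1/(28.3×4π×1.207²) = 0.00193 K/W
R_total = 0.5406 K/W
Q = ΔT/R_total = 47/0.5406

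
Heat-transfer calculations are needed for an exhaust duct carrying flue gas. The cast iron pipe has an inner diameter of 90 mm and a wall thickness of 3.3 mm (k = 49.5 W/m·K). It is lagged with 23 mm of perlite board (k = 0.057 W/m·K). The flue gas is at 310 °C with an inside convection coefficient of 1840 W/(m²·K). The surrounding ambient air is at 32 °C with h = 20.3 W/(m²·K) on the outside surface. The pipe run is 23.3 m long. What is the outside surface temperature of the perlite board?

For a radial system each layer contributes R = ln(r_out/r_in)/(2πkL); films add R = 1/(hA).
R_inner film = 1/(h_i·2πr₁L) = 1/(1840×2π×0.045×23.3) = 8.25×10^-5 K/W
R_cast iron pipe wall = ln(48.3/45)/(2π×49.5×23.3) = 9.766×10^-6 K/W
R_perlite board = ln(71.3/48.3)/(2π×0.057×23.3) = 0.04667 K/W
R_outer film = 1/(h_o·2πr_oL) = 1/(20.3×2π×0.0713×23.3) = 0.004719 K/W
R_total = 0.05148 K/W
Q = ΔT/R_total = 278/0.05148
Q = 5400 W
T_interface = T_inner − Q·ΣR(inner→interface) = 310 − 5400×0.04676

T ≈ 57.5 °C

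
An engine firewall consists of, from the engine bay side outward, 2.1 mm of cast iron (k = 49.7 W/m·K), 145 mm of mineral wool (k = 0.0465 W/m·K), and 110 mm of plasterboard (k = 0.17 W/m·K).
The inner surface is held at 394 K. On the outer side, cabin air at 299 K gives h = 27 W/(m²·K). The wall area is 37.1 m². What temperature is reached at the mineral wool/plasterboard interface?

Model the wall as resistances in series:
R_cast iron = L/(kA) = 0.0021/(49.7×37.1) = 1.139×10^-6 K/W
R_mineral wool = L/(kA) = 0.145/(0.0465×37.1) = 0.08405 K/W
R_plasterboard = L/(kA) = 0.11/(0.17×37.1) = 0.01744 K/W
R_outer film = 1/(h_o·A) = 1/(27×37.1) = 9.983×10^-4 K/W
R_total = 0.1025 K/W;  Q = ΔT/R_total = 95/0.1025 = 926.9 W
T_interface = T_inner − Q·ΣR(inner→interface) = 394 − 927×0.08405

T ≈ 316 K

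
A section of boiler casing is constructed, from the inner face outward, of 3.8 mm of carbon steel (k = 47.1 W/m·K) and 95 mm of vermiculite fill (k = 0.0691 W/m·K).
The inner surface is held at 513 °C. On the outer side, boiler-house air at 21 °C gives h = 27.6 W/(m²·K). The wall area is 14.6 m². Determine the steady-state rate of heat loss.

Q ≈ 5090 W

Using the resistance-network approach (series):
R_carbon steel = L/(kA) = 0.0038/(47.1×14.6) = 5.526×10^-6 K/W
R_vermiculite fill = L/(kA) = 0.095/(0.0691×14.6) = 0.09417 K/W
R_outer film = 1/(h_o·A) = 1/(27.6×14.6) = 0.002482 K/W
R_total = 0.09665 K/W
Q = ΔT / R_total = 492 / 0.09665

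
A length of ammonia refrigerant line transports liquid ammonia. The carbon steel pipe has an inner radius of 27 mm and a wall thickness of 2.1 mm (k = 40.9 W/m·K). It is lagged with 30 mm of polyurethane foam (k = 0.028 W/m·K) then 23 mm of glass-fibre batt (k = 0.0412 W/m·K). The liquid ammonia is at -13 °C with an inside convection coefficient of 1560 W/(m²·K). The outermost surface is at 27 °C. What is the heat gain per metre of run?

q′ ≈ 7.55 W/m

Per-layer cylindrical resistances, series-summed:
R_inner film = 1/(h_i·2πr₁L) = 1/(1560×2π×0.027×1) = 0.003779 K/W
R_carbon steel pipe wall = ln(29.1/27)/(2π×40.9×1) = 2.915×10^-4 K/W
R_polyurethane foam = ln(59.1/29.1)/(2π×0.028×1) = 4.027 K/W
R_glass-fibre batt = ln(82.1/59.1)/(2π×0.0412×1) = 1.27 K/W
R_total = 5.301 K/W
Q = ΔT/R_total = 40/5.301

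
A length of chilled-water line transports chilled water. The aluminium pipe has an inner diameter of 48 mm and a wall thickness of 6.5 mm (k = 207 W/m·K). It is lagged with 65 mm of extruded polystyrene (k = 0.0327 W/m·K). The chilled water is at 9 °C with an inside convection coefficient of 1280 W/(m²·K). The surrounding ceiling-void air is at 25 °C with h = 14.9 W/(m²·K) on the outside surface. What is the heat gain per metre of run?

q′ ≈ 2.82 W/m

Per-layer cylindrical resistances, series-summed:
R_inner film = 1/(h_i·2πr₁L) = 1/(1280×2π×0.024×1) = 0.005181 K/W
R_aluminium pipe wall = ln(30.5/24)/(2π×207×1) = 1.843×10^-4 K/W
R_extruded polystyrene = ln(95.5/30.5)/(2π×0.0327×1) = 5.555 K/W
R_outer film = 1/(h_o·2πr_oL) = 1/(14.9×2π×0.0955×1) = 0.1118 K/W
R_total = 5.673 K/W
Q = ΔT/R_total = 16/5.673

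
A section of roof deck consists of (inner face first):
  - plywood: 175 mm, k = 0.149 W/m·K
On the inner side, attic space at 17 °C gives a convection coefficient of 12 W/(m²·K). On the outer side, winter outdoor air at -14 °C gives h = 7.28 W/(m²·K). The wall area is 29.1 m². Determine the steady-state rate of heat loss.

Thermal resistances in series:
R_inner film = 1/(h_i·A) = 1/(12×29.1) = 0.002864 K/W
R_plywood = L/(kA) = 0.175/(0.149×29.1) = 0.04036 K/W
R_outer film = 1/(h_o·A) = 1/(7.28×29.1) = 0.00472 K/W
R_total = 0.04794 K/W
Q = ΔT / R_total = 31 / 0.04794

Q ≈ 647 W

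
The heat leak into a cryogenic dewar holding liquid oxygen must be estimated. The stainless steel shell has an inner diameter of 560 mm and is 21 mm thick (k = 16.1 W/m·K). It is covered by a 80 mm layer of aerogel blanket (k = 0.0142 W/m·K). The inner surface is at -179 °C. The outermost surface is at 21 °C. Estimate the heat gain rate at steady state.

Radial (spherical) resistances in series:
R_stainless steel shell = (1/0.28 − 1/0.301)/(4π×16.1) = 0.001232 K/W
R_aerogel blanket = (1/0.301 − 1/0.381)/(4π×0.0142) = 3.909 K/W
R_total = 3.911 K/W
Q = ΔT/R_total = 200/3.911

Q ≈ 51.1 W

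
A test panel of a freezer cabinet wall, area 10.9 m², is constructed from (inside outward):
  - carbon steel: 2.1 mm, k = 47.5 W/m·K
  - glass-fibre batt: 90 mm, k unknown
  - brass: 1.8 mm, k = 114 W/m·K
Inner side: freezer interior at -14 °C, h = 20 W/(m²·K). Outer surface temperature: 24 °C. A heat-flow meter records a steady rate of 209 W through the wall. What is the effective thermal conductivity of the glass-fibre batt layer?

k ≈ 0.0466 W/(m·K)

Using the resistance-network approach (series):
R_inner film = 1/(h_i·A) = 1/(20×10.9) = 0.004587 K/W
R_carbon steel = L/(kA) = 0.0021/(47.5×10.9) = 4.056×10^-6 K/W
R_brass = L/(kA) = 0.0018/(114×10.9) = 1.449×10^-6 K/W
Sum of known resistances R_other = 0.004593 K/W
Total R = ΔT/Q = 38/209 = 0.1818 K/W
R_glass-fibre batt = R_total − R_other = 0.1772 K/W
k = L/(R·A) = 0.09/(0.1772×10.9)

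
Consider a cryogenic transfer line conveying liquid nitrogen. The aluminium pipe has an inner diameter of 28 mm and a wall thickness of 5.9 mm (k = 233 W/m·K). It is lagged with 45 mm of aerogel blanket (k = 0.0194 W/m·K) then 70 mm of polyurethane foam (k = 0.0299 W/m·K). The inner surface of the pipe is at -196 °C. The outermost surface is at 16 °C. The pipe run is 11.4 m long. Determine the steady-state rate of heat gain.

Treating each annulus and film as a series resistance:
R_aluminium pipe wall = ln(19.9/14)/(2π×233×11.4) = 2.107×10^-5 K/W
R_aerogel blanket = ln(64.9/19.9)/(2π×0.0194×11.4) = 0.8507 K/W
R_polyurethane foam = ln(134.9/64.9)/(2π×0.0299×11.4) = 0.3416 K/W
R_total = 1.192 K/W
Q = ΔT/R_total = 212/1.192

Q ≈ 178 W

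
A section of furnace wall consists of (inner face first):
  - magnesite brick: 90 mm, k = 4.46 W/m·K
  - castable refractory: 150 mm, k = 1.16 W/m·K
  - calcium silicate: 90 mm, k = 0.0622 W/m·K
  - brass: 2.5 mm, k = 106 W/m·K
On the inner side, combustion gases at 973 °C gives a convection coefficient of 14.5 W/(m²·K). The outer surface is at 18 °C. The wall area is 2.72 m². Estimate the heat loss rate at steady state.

Thermal resistances in series:
R_inner film = 1/(h_i·A) = 1/(14.5×2.72) = 0.02535 K/W
R_magnesite brick = L/(kA) = 0.09/(4.46×2.72) = 0.007419 K/W
R_castable refractory = L/(kA) = 0.15/(1.16×2.72) = 0.04754 K/W
R_calcium silicate = L/(kA) = 0.09/(0.0622×2.72) = 0.532 K/W
R_brass = L/(kA) = 0.0025/(106×2.72) = 8.671×10^-6 K/W
R_total = 0.6123 K/W
Q = ΔT / R_total = 955 / 0.6123

Q ≈ 1560 W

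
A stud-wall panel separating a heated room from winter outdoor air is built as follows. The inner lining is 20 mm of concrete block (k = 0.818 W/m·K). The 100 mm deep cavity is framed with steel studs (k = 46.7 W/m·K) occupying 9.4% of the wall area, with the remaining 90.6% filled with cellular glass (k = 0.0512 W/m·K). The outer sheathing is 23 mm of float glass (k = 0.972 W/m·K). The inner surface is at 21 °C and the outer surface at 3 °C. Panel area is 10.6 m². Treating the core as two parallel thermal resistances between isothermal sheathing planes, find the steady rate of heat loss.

Q ≈ 2700 W

Sheathing layers in series; stud and cavity paths in parallel between them.
R_inner = 0.02/(0.818×10.6) = 0.002307 K/W
R_stud  = 0.1/(46.7×0.094×10.6) = 0.002149 K/W
R_cav   = 0.1/(0.0512×0.906×10.6) = 0.2034 K/W
1/R_core = 1/R_stud + 1/R_cav → R_core = 0.002127 K/W
R_outer = 0.023/(0.972×10.6) = 0.002232 K/W
R_total = 0.006666 K/W
Q = ΔT/R_total = 18/0.006666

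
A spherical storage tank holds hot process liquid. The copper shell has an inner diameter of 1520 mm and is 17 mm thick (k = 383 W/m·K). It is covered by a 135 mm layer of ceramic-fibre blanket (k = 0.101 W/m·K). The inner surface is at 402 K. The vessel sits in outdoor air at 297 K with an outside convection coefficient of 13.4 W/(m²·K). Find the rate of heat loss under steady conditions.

Q ≈ 668 W

Radial (spherical) resistances in series:
R_copper shell = (1/0.76 − 1/0.777)/(4π×383) = 5.981×10^-6 K/W
R_ceramic-fibre blanket = (1/0.777 − 1/0.912)/(4π×0.101) = 0.1501 K/W
R_outer film = 1/(h·4πr_o²) = 1/(13.4×4π×0.912²) = 0.00714 K/W
R_total = 0.1572 K/W
Q = ΔT/R_total = 105/0.1572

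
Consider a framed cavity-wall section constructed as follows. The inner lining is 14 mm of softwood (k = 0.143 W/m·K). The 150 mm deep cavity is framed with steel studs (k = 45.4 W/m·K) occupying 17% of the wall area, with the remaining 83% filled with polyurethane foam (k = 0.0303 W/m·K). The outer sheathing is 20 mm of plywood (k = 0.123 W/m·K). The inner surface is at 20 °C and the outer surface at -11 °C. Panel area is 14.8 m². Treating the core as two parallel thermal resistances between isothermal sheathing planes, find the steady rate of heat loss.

Sheathing layers in series; stud and cavity paths in parallel between them.
R_inner = 0.014/(0.143×14.8) = 0.006615 K/W
R_stud  = 0.15/(45.4×0.17×14.8) = 0.001313 K/W
R_cav   = 0.15/(0.0303×0.83×14.8) = 0.403 K/W
1/R_core = 1/R_stud + 1/R_cav → R_core = 0.001309 K/W
R_outer = 0.02/(0.123×14.8) = 0.01099 K/W
R_total = 0.01891 K/W
Q = ΔT/R_total = 31/0.01891

Q ≈ 1640 W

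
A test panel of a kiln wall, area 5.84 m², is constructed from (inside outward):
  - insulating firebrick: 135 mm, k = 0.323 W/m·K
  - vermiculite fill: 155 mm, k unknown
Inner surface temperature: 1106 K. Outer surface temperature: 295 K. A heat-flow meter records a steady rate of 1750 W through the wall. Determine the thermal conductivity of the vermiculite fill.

k ≈ 0.0677 W/(m·K)

Model the wall as resistances in series:
R_insulating firebrick = L/(kA) = 0.135/(0.323×5.84) = 0.07157 K/W
Sum of known resistances R_other = 0.07157 K/W
Total R = ΔT/Q = 811/1750 = 0.4634 K/W
R_vermiculite fill = R_total − R_other = 0.3919 K/W
k = L/(R·A) = 0.155/(0.3919×5.84)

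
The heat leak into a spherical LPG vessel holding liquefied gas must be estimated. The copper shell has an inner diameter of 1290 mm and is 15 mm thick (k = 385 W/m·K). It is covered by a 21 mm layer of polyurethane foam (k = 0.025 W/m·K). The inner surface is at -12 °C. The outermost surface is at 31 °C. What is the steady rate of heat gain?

Spherical conduction: R = (1/r_in − 1/r_out)/(4πk) per layer; series-sum.
R_copper shell = (1/0.645 − 1/0.66)/(4π×385) = 7.283×10^-6 K/W
R_polyurethane foam = (1/0.66 − 1/0.681)/(4π×0.025) = 0.1487 K/W
R_total = 0.1487 K/W
Q = ΔT/R_total = 43/0.1487

Q ≈ 289 W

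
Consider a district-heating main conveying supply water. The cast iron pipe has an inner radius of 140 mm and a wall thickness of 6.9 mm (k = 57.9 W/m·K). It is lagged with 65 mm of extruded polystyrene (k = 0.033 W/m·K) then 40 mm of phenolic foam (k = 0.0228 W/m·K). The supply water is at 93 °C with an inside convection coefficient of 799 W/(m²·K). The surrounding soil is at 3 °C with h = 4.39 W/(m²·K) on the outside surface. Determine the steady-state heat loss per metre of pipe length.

q′ ≈ 28.9 W/m

Cylindrical conduction, so R = ln(r₂/r₁)/(2πkL) per layer, in series:
R_inner film = 1/(h_i·2πr₁L) = 1/(799×2π×0.14×1) = 0.001423 K/W
R_cast iron pipe wall = ln(146.9/140)/(2π×57.9×1) = 1.322×10^-4 K/W
R_extruded polystyrene = ln(211.9/146.9)/(2π×0.033×1) = 1.767 K/W
R_phenolic foam = ln(251.9/211.9)/(2π×0.0228×1) = 1.207 K/W
R_outer film = 1/(h_o·2πr_oL) = 1/(4.39×2π×0.2519×1) = 0.1439 K/W
R_total = 3.119 K/W
Q = ΔT/R_total = 90/3.119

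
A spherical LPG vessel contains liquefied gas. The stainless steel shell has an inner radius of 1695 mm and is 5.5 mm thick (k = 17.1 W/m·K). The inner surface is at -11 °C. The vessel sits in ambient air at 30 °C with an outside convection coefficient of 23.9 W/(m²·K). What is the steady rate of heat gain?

Spherical conduction: R = (1/r_in − 1/r_out)/(4πk) per layer; series-sum.
R_stainless steel shell = (1/1.695 − 1/1.7005)/(4π×17.1) = 8.88×10^-6 K/W
R_outer film = 1/(h·4πr_o²) = 1/(23.9×4π×1.7005²) = 0.001151 K/W
R_total = 0.00116 K/W
Q = ΔT/R_total = 41/0.00116

Q ≈ 35300 W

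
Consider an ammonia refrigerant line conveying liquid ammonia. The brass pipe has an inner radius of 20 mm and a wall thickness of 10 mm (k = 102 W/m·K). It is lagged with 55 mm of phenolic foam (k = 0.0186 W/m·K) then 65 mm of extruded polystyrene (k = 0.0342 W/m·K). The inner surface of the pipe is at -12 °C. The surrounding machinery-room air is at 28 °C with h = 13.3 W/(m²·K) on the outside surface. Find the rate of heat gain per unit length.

q′ ≈ 3.44 W/m

For a radial system each layer contributes R = ln(r_out/r_in)/(2πkL); films add R = 1/(hA).
R_brass pipe wall = ln(30/20)/(2π×102×1) = 6.327×10^-4 K/W
R_phenolic foam = ln(85/30)/(2π×0.0186×1) = 8.911 K/W
R_extruded polystyrene = ln(150/85)/(2π×0.0342×1) = 2.643 K/W
R_outer film = 1/(h_o·2πr_oL) = 1/(13.3×2π×0.15×1) = 0.07978 K/W
R_total = 11.64 K/W
Q = ΔT/R_total = 40/11.64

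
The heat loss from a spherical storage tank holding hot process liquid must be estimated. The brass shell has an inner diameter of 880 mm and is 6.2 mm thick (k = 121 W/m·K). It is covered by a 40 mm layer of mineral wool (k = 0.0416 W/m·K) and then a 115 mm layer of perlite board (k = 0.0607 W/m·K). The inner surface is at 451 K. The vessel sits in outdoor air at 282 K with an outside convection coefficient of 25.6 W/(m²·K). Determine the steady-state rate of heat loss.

For a spherical shell R = (1/r₁ − 1/r₂)/(4πk); film R = 1/(h·4πr²). In series:
R_brass shell = (1/0.44 − 1/0.4462)/(4π×121) = 2.077×10^-5 K/W
R_mineral wool = (1/0.4462 − 1/0.4862)/(4π×0.0416) = 0.3527 K/W
R_perlite board = (1/0.4862 − 1/0.6012)/(4π×0.0607) = 0.5158 K/W
R_outer film = 1/(h·4πr_o²) = 1/(25.6×4π×0.6012²) = 0.0086 K/W
R_total = 0.8771 K/W
Q = ΔT/R_total = 169/0.8771

Q ≈ 193 W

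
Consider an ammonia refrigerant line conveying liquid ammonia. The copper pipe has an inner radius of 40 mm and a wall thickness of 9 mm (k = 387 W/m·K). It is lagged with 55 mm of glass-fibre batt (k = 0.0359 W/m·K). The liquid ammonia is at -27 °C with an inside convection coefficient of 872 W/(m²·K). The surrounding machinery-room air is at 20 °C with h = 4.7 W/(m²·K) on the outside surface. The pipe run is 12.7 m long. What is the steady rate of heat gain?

Cylindrical conduction, so R = ln(r₂/r₁)/(2πkL) per layer, in series:
R_inner film = 1/(h_i·2πr₁L) = 1/(872×2π×0.04×12.7) = 3.593×10^-4 K/W
R_copper pipe wall = ln(49/40)/(2π×387×12.7) = 6.572×10^-6 K/W
R_glass-fibre batt = ln(104/49)/(2π×0.0359×12.7) = 0.2627 K/W
R_outer film = 1/(h_o·2πr_oL) = 1/(4.7×2π×0.104×12.7) = 0.02564 K/W
R_total = 0.2887 K/W
Q = ΔT/R_total = 47/0.2887

Q ≈ 163 W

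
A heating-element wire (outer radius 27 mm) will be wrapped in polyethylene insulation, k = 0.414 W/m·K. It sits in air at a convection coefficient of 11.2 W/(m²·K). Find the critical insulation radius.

r_cr ≈ 37 mm

For a cylinder r_cr = k/h = 0.414/11.2
r_cr = 37 mm; since the bare radius (27 mm) is below r_cr, adding a thin layer of insulation will *increase* heat loss.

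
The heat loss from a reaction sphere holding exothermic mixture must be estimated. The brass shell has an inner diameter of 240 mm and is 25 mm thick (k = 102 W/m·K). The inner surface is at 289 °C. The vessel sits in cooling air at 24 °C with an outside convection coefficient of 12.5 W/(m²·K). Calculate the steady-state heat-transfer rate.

Each spherical layer contributes R = (1/r_i − 1/r_o)/(4πk):
R_brass shell = (1/0.12 − 1/0.145)/(4π×102) = 0.001121 K/W
R_outer film = 1/(h·4πr_o²) = 1/(12.5×4π×0.145²) = 0.3028 K/W
R_total = 0.3039 K/W
Q = ΔT/R_total = 265/0.3039

Q ≈ 872 W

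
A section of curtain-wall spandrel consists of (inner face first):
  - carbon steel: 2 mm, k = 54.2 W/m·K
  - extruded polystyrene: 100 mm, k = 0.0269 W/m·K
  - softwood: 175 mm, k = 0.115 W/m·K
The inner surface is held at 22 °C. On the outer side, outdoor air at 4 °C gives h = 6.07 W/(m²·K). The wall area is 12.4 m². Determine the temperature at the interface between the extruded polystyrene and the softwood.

Using the resistance-network approach (series):
R_carbon steel = L/(kA) = 0.002/(54.2×12.4) = 2.976×10^-6 K/W
R_extruded polystyrene = L/(kA) = 0.1/(0.0269×12.4) = 0.2998 K/W
R_softwood = L/(kA) = 0.175/(0.115×12.4) = 0.1227 K/W
R_outer film = 1/(h_o·A) = 1/(6.07×12.4) = 0.01329 K/W
R_total = 0.4358 K/W;  Q = ΔT/R_total = 18/0.4358 = 41.3 W
T_interface = T_inner − Q·ΣR(inner→interface) = 22 − 41.3×0.2998

T ≈ 9.62 °C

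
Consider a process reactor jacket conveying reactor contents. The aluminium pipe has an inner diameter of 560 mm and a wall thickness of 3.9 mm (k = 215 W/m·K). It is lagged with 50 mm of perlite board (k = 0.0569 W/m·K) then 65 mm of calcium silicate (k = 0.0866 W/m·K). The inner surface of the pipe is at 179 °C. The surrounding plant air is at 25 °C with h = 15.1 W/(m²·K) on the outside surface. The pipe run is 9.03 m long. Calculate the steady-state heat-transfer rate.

Q ≈ 1720 W

Cylindrical conduction, so R = ln(r₂/r₁)/(2πkL) per layer, in series:
R_aluminium pipe wall = ln(283.9/280)/(2π×215×9.03) = 1.134×10^-6 K/W
R_perlite board = ln(333.9/283.9)/(2π×0.0569×9.03) = 0.05025 K/W
R_calcium silicate = ln(398.9/333.9)/(2π×0.0866×9.03) = 0.0362 K/W
R_outer film = 1/(h_o·2πr_oL) = 1/(15.1×2π×0.3989×9.03) = 0.002926 K/W
R_total = 0.08938 K/W
Q = ΔT/R_total = 154/0.08938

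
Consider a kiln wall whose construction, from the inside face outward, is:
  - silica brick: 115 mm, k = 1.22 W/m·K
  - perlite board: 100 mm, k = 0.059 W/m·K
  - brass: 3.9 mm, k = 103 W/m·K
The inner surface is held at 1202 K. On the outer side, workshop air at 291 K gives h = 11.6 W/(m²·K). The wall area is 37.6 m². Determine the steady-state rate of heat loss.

Series thermal resistances:
R_silica brick = L/(kA) = 0.115/(1.22×37.6) = 0.002507 K/W
R_perlite board = L/(kA) = 0.1/(0.059×37.6) = 0.04508 K/W
R_brass = L/(kA) = 0.0039/(103×37.6) = 1.007×10^-6 K/W
R_outer film = 1/(h_o·A) = 1/(11.6×37.6) = 0.002293 K/W
R_total = 0.04988 K/W
Q = ΔT / R_total = 911 / 0.04988

Q ≈ 18300 W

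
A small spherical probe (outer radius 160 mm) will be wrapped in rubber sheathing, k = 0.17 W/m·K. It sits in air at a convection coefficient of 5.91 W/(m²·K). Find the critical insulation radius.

r_cr ≈ 57.5 mm

For a sphere r_cr = 2k/h = 2×0.17/5.91
r_cr = 57.5 mm; since the bare radius (160 mm) is above r_cr, any added insulation will reduce heat loss.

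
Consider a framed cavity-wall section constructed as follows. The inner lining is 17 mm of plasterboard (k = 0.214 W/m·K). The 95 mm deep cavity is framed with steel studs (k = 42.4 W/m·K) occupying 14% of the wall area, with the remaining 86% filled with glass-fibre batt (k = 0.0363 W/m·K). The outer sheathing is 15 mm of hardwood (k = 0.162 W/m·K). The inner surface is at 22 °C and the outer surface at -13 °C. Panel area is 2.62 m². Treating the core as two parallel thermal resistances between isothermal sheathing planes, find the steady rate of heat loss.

Q ≈ 488 W

Sheathing layers in series; stud and cavity paths in parallel between them.
R_inner = 0.017/(0.214×2.62) = 0.03032 K/W
R_stud  = 0.095/(42.4×0.14×2.62) = 0.006108 K/W
R_cav   = 0.095/(0.0363×0.86×2.62) = 1.161 K/W
1/R_core = 1/R_stud + 1/R_cav → R_core = 0.006076 K/W
R_outer = 0.015/(0.162×2.62) = 0.03534 K/W
R_total = 0.07174 K/W
Q = ΔT/R_total = 35/0.07174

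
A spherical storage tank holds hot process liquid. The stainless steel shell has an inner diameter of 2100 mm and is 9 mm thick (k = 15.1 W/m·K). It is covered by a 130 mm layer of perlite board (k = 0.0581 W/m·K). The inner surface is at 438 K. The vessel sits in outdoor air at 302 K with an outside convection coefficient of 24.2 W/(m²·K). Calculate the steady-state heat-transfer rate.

Q ≈ 946 W

Each spherical layer contributes R = (1/r_i − 1/r_o)/(4πk):
R_stainless steel shell = (1/1.05 − 1/1.059)/(4π×15.1) = 4.266×10^-5 K/W
R_perlite board = (1/1.059 − 1/1.189)/(4π×0.0581) = 0.1414 K/W
R_outer film = 1/(h·4πr_o²) = 1/(24.2×4π×1.189²) = 0.002326 K/W
R_total = 0.1438 K/W
Q = ΔT/R_total = 136/0.1438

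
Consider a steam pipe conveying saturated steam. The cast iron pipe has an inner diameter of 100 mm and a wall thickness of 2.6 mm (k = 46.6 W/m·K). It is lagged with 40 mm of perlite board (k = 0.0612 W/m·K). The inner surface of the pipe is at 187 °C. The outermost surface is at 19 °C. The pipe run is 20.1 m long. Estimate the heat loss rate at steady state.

Q ≈ 2300 W

Cylindrical conduction, so R = ln(r₂/r₁)/(2πkL) per layer, in series:
R_cast iron pipe wall = ln(52.6/50)/(2π×46.6×20.1) = 8.614×10^-6 K/W
R_perlite board = ln(92.6/52.6)/(2π×0.0612×20.1) = 0.07317 K/W
R_total = 0.07318 K/W
Q = ΔT/R_total = 168/0.07318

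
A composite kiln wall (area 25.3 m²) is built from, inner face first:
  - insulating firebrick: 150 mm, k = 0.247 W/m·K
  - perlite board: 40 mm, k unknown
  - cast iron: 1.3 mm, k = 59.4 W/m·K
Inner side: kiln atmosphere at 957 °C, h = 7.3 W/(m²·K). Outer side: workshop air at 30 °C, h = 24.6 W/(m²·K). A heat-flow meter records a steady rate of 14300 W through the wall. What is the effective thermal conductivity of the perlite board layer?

k ≈ 0.0468 W/(m·K)

Thermal resistances in series:
R_inner film = 1/(h_i·A) = 1/(7.3×25.3) = 0.005414 K/W
R_insulating firebrick = L/(kA) = 0.15/(0.247×25.3) = 0.024 K/W
R_cast iron = L/(kA) = 0.0013/(59.4×25.3) = 8.65×10^-7 K/W
R_outer film = 1/(h_o·A) = 1/(24.6×25.3) = 0.001607 K/W
Sum of known resistances R_other = 0.03103 K/W
Total R = ΔT/Q = 927/14300 = 0.06483 K/W
R_perlite board = R_total − R_other = 0.0338 K/W
k = L/(R·A) = 0.04/(0.0338×25.3)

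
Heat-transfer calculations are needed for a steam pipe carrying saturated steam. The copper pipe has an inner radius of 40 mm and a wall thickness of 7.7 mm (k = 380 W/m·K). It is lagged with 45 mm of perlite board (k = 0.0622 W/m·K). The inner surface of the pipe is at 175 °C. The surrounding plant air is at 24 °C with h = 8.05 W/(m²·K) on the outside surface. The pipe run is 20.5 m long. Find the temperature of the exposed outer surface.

T ≈ 40.8 °C

Cylindrical conduction, so R = ln(r₂/r₁)/(2πkL) per layer, in series:
R_copper pipe wall = ln(47.7/40)/(2π×380×20.5) = 3.597×10^-6 K/W
R_perlite board = ln(92.7/47.7)/(2π×0.0622×20.5) = 0.08293 K/W
R_outer film = 1/(h_o·2πr_oL) = 1/(8.05×2π×0.0927×20.5) = 0.0104 K/W
R_total = 0.09334 K/W
Q = ΔT/R_total = 151/0.09334
Q = 1620 W
T_interface = T_inner − Q·ΣR(inner→interface) = 175 − 1620×0.08294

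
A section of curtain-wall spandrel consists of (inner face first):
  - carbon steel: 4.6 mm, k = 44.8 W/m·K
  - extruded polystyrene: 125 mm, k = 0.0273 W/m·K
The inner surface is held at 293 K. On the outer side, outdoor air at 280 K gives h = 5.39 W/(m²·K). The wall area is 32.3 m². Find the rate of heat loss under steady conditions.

Q ≈ 88.1 W

Series thermal resistances:
R_carbon steel = L/(kA) = 0.0046/(44.8×32.3) = 3.179×10^-6 K/W
R_extruded polystyrene = L/(kA) = 0.125/(0.0273×32.3) = 0.1418 K/W
R_outer film = 1/(h_o·A) = 1/(5.39×32.3) = 0.005744 K/W
R_total = 0.1475 K/W
Q = ΔT / R_total = 13 / 0.1475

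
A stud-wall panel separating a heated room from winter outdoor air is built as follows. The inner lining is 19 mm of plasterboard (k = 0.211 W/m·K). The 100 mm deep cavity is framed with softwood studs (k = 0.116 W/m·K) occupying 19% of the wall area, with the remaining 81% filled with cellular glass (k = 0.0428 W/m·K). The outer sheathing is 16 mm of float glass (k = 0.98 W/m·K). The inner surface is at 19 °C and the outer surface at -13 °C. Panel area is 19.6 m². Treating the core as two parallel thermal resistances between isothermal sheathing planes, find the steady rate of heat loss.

Q ≈ 335 W

Sheathing layers in series; stud and cavity paths in parallel between them.
R_inner = 0.019/(0.211×19.6) = 0.004594 K/W
R_stud  = 0.1/(0.116×0.19×19.6) = 0.2315 K/W
R_cav   = 0.1/(0.0428×0.81×19.6) = 0.1472 K/W
1/R_core = 1/R_stud + 1/R_cav → R_core = 0.08997 K/W
R_outer = 0.016/(0.98×19.6) = 8.33×10^-4 K/W
R_total = 0.0954 K/W
Q = ΔT/R_total = 32/0.0954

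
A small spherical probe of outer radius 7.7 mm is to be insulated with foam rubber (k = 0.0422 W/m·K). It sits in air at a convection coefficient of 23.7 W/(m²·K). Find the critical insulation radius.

For a sphere r_cr = 2k/h = 2×0.0422/23.7
r_cr = 3.56 mm; since the bare radius (7.7 mm) is above r_cr, any added insulation will reduce heat loss.

r_cr ≈ 3.56 mm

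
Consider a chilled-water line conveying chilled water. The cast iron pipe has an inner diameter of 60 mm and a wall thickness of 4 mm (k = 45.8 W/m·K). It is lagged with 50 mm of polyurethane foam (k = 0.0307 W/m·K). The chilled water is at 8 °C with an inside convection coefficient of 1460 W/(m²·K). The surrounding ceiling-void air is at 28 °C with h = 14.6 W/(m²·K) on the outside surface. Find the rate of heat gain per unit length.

q′ ≈ 4.15 W/m

For a radial system each layer contributes R = ln(r_out/r_in)/(2πkL); films add R = 1/(hA).
R_inner film = 1/(h_i·2πr₁L) = 1/(1460×2π×0.03×1) = 0.003634 K/W
R_cast iron pipe wall = ln(34/30)/(2π×45.8×1) = 4.349×10^-4 K/W
R_polyurethane foam = ln(84/34)/(2π×0.0307×1) = 4.689 K/W
R_outer film = 1/(h_o·2πr_oL) = 1/(14.6×2π×0.084×1) = 0.1298 K/W
R_total = 4.823 K/W
Q = ΔT/R_total = 20/4.823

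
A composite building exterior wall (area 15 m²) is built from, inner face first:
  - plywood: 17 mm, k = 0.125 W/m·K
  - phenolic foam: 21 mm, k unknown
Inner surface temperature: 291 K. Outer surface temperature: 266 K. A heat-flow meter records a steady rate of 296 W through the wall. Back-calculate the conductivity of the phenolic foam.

Thermal resistances in series:
R_plywood = L/(kA) = 0.017/(0.125×15) = 0.009067 K/W
Sum of known resistances R_other = 0.009067 K/W
Total R = ΔT/Q = 25/296 = 0.08446 K/W
R_phenolic foam = R_total − R_other = 0.07539 K/W
k = L/(R·A) = 0.021/(0.07539×15)

k ≈ 0.0186 W/(m·K)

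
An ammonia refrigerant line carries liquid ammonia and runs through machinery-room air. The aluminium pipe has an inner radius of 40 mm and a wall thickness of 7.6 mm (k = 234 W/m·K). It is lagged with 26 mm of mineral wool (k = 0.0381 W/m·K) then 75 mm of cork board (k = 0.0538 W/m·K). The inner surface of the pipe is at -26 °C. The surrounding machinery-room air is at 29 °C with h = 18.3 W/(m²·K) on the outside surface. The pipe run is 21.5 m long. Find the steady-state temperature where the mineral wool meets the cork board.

T ≈ -0.699 °C

Cylindrical conduction, so R = ln(r₂/r₁)/(2πkL) per layer, in series:
R_aluminium pipe wall = ln(47.6/40)/(2π×234×21.5) = 5.503×10^-6 K/W
R_mineral wool = ln(73.6/47.6)/(2π×0.0381×21.5) = 0.08468 K/W
R_cork board = ln(148.6/73.6)/(2π×0.0538×21.5) = 0.09668 K/W
R_outer film = 1/(h_o·2πr_oL) = 1/(18.3×2π×0.1486×21.5) = 0.002722 K/W
R_total = 0.1841 K/W
Q = ΔT/R_total = 55/0.1841
Q = 299 W
T_interface = T_inner + Q·ΣR(inner→interface) = -26 + 299×0.08468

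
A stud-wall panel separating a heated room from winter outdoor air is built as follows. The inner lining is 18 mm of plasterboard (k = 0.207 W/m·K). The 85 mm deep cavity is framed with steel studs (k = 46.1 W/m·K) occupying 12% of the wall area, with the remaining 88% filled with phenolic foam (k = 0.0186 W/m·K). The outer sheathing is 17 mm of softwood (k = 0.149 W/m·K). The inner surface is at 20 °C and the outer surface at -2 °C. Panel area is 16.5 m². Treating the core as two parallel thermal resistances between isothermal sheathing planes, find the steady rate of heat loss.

Q ≈ 1680 W

Sheathing layers in series; stud and cavity paths in parallel between them.
R_inner = 0.018/(0.207×16.5) = 0.00527 K/W
R_stud  = 0.085/(46.1×0.12×16.5) = 9.312×10^-4 K/W
R_cav   = 0.085/(0.0186×0.88×16.5) = 0.3147 K/W
1/R_core = 1/R_stud + 1/R_cav → R_core = 9.285×10^-4 K/W
R_outer = 0.017/(0.149×16.5) = 0.006915 K/W
R_total = 0.01311 K/W
Q = ΔT/R_total = 22/0.01311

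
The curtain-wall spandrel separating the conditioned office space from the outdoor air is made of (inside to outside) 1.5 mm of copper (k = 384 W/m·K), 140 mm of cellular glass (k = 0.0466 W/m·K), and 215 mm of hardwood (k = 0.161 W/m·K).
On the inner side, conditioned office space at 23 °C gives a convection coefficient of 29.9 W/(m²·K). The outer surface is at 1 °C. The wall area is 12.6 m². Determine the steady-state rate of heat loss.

Thermal resistances in series:
R_inner film = 1/(h_i·A) = 1/(29.9×12.6) = 0.002654 K/W
R_copper = L/(kA) = 0.0015/(384×12.6) = 3.1×10^-7 K/W
R_cellular glass = L/(kA) = 0.14/(0.0466×12.6) = 0.2384 K/W
R_hardwood = L/(kA) = 0.215/(0.161×12.6) = 0.106 K/W
R_total = 0.3471 K/W
Q = ΔT / R_total = 22 / 0.3471

Q ≈ 63.4 W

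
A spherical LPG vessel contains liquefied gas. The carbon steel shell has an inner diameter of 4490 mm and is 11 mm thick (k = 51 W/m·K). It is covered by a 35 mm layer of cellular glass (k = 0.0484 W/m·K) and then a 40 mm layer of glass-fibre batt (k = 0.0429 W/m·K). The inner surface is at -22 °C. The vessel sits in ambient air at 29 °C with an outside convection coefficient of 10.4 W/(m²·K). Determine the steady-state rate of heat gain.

Spherical conduction: R = (1/r_in − 1/r_out)/(4πk) per layer; series-sum.
R_carbon steel shell = (1/2.245 − 1/2.256)/(4π×51) = 3.389×10^-6 K/W
R_cellular glass = (1/2.256 − 1/2.291)/(4π×0.0484) = 0.01113 K/W
R_glass-fibre batt = (1/2.291 − 1/2.331)/(4π×0.0429) = 0.01389 K/W
R_outer film = 1/(h·4πr_o²) = 1/(10.4×4π×2.331²) = 0.001408 K/W
R_total = 0.02644 K/W
Q = ΔT/R_total = 51/0.02644

Q ≈ 1930 W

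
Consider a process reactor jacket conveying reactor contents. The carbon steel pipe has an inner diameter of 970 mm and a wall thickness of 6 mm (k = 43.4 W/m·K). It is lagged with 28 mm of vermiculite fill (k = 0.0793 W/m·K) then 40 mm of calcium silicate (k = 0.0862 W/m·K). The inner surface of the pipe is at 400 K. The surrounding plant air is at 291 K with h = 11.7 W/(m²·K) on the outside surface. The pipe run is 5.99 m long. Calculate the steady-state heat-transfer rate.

Q ≈ 2390 W

Treating each annulus and film as a series resistance:
R_carbon steel pipe wall = ln(491/485)/(2π×43.4×5.99) = 7.527×10^-6 K/W
R_vermiculite fill = ln(519/491)/(2π×0.0793×5.99) = 0.01858 K/W
R_calcium silicate = ln(559/519)/(2π×0.0862×5.99) = 0.02289 K/W
R_outer film = 1/(h_o·2πr_oL) = 1/(11.7×2π×0.559×5.99) = 0.004063 K/W
R_total = 0.04554 K/W
Q = ΔT/R_total = 109/0.04554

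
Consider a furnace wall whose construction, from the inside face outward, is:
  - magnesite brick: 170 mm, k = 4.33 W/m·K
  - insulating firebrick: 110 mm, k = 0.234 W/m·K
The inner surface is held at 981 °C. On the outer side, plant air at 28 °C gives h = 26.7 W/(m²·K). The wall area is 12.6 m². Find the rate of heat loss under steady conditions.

Model the wall as resistances in series:
R_magnesite brick = L/(kA) = 0.17/(4.33×12.6) = 0.003116 K/W
R_insulating firebrick = L/(kA) = 0.11/(0.234×12.6) = 0.03731 K/W
R_outer film = 1/(h_o·A) = 1/(26.7×12.6) = 0.002972 K/W
R_total = 0.0434 K/W
Q = ΔT / R_total = 953 / 0.0434

Q ≈ 22000 W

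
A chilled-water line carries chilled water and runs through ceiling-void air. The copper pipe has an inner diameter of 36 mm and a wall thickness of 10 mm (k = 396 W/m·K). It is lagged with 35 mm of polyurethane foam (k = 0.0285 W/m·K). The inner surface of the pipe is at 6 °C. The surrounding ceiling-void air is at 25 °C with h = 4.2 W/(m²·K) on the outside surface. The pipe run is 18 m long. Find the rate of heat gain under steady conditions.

Cylindrical conduction, so R = ln(r₂/r₁)/(2πkL) per layer, in series:
R_copper pipe wall = ln(28/18)/(2π×396×18) = 9.865×10^-6 K/W
R_polyurethane foam = ln(63/28)/(2π×0.0285×18) = 0.2516 K/W
R_outer film = 1/(h_o·2πr_oL) = 1/(4.2×2π×0.063×18) = 0.03342 K/W
R_total = 0.285 K/W
Q = ΔT/R_total = 19/0.285

Q ≈ 66.7 W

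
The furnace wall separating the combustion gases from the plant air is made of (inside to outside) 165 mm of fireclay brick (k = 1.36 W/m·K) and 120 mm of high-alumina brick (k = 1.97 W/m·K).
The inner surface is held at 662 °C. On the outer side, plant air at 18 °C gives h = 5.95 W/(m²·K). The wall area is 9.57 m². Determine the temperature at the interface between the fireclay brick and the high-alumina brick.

Treating each layer as a thermal resistance in series:
R_fireclay brick = L/(kA) = 0.165/(1.36×9.57) = 0.01268 K/W
R_high-alumina brick = L/(kA) = 0.12/(1.97×9.57) = 0.006365 K/W
R_outer film = 1/(h_o·A) = 1/(5.95×9.57) = 0.01756 K/W
R_total = 0.0366 K/W;  Q = ΔT/R_total = 644/0.0366 = 17590 W
T_interface = T_inner − Q·ΣR(inner→interface) = 662 − 17600×0.01268

T ≈ 439 °C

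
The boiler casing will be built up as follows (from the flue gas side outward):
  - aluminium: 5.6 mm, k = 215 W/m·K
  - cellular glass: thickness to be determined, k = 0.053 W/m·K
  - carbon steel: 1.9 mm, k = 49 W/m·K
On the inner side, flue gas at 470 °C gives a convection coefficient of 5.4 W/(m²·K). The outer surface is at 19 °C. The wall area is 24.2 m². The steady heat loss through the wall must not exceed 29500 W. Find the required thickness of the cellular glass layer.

L ≈ 9.79 mm

Thermal resistances in series:
R_inner film = 1/(h_i·A) = 1/(5.4×24.2) = 0.007652 K/W
R_aluminium = L/(kA) = 0.0056/(215×24.2) = 1.076×10^-6 K/W
R_carbon steel = L/(kA) = 0.0019/(49×24.2) = 1.602×10^-6 K/W
Sum of the known resistances R_other = 0.007655 K/W
Required total resistance R_tot = ΔT/Q_allow = 451/29500 = 0.01529 K/W
R_cellular glass = R_tot − R_other = 0.007633 K/W
L = R·k·A = 0.007633×0.053×24.2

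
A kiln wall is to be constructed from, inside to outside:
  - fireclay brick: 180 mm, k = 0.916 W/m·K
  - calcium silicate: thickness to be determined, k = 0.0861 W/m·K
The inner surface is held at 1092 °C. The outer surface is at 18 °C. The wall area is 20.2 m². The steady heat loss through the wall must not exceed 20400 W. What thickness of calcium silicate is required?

Series thermal resistances:
R_fireclay brick = L/(kA) = 0.18/(0.916×20.2) = 0.009728 K/W
Sum of the known resistances R_other = 0.009728 K/W
Required total resistance R_tot = ΔT/Q_allow = 1074/20400 = 0.05265 K/W
R_calcium silicate = R_tot − R_other = 0.04292 K/W
L = R·k·A = 0.04292×0.0861×20.2

L ≈ 74.6 mm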